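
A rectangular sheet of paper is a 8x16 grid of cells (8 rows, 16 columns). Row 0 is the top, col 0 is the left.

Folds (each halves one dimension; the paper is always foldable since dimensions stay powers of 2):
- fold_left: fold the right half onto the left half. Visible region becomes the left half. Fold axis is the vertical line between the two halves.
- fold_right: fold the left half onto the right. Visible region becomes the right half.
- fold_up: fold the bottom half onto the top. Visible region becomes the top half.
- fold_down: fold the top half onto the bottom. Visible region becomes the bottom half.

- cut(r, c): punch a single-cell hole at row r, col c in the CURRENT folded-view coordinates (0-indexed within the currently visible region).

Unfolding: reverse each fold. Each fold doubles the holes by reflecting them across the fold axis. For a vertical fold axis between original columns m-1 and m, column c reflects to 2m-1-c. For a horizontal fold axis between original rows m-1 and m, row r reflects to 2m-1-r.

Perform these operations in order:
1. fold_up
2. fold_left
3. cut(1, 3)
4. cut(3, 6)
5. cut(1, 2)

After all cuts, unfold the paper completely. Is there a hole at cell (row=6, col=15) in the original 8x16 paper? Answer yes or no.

Answer: no

Derivation:
Op 1 fold_up: fold axis h@4; visible region now rows[0,4) x cols[0,16) = 4x16
Op 2 fold_left: fold axis v@8; visible region now rows[0,4) x cols[0,8) = 4x8
Op 3 cut(1, 3): punch at orig (1,3); cuts so far [(1, 3)]; region rows[0,4) x cols[0,8) = 4x8
Op 4 cut(3, 6): punch at orig (3,6); cuts so far [(1, 3), (3, 6)]; region rows[0,4) x cols[0,8) = 4x8
Op 5 cut(1, 2): punch at orig (1,2); cuts so far [(1, 2), (1, 3), (3, 6)]; region rows[0,4) x cols[0,8) = 4x8
Unfold 1 (reflect across v@8): 6 holes -> [(1, 2), (1, 3), (1, 12), (1, 13), (3, 6), (3, 9)]
Unfold 2 (reflect across h@4): 12 holes -> [(1, 2), (1, 3), (1, 12), (1, 13), (3, 6), (3, 9), (4, 6), (4, 9), (6, 2), (6, 3), (6, 12), (6, 13)]
Holes: [(1, 2), (1, 3), (1, 12), (1, 13), (3, 6), (3, 9), (4, 6), (4, 9), (6, 2), (6, 3), (6, 12), (6, 13)]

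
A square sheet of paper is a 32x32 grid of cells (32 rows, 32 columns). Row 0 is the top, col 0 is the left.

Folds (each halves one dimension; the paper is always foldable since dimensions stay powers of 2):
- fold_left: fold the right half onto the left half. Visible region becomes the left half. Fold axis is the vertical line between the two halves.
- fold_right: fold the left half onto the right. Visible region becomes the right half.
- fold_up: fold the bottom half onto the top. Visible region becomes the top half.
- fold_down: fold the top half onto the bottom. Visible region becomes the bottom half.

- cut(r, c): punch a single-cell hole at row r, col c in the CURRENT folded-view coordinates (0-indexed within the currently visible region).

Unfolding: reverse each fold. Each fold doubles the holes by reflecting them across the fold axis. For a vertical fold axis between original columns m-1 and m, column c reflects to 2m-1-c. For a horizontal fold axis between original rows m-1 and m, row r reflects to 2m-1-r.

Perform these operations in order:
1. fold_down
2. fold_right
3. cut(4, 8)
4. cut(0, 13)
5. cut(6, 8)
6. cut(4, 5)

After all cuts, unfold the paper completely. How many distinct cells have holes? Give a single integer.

Op 1 fold_down: fold axis h@16; visible region now rows[16,32) x cols[0,32) = 16x32
Op 2 fold_right: fold axis v@16; visible region now rows[16,32) x cols[16,32) = 16x16
Op 3 cut(4, 8): punch at orig (20,24); cuts so far [(20, 24)]; region rows[16,32) x cols[16,32) = 16x16
Op 4 cut(0, 13): punch at orig (16,29); cuts so far [(16, 29), (20, 24)]; region rows[16,32) x cols[16,32) = 16x16
Op 5 cut(6, 8): punch at orig (22,24); cuts so far [(16, 29), (20, 24), (22, 24)]; region rows[16,32) x cols[16,32) = 16x16
Op 6 cut(4, 5): punch at orig (20,21); cuts so far [(16, 29), (20, 21), (20, 24), (22, 24)]; region rows[16,32) x cols[16,32) = 16x16
Unfold 1 (reflect across v@16): 8 holes -> [(16, 2), (16, 29), (20, 7), (20, 10), (20, 21), (20, 24), (22, 7), (22, 24)]
Unfold 2 (reflect across h@16): 16 holes -> [(9, 7), (9, 24), (11, 7), (11, 10), (11, 21), (11, 24), (15, 2), (15, 29), (16, 2), (16, 29), (20, 7), (20, 10), (20, 21), (20, 24), (22, 7), (22, 24)]

Answer: 16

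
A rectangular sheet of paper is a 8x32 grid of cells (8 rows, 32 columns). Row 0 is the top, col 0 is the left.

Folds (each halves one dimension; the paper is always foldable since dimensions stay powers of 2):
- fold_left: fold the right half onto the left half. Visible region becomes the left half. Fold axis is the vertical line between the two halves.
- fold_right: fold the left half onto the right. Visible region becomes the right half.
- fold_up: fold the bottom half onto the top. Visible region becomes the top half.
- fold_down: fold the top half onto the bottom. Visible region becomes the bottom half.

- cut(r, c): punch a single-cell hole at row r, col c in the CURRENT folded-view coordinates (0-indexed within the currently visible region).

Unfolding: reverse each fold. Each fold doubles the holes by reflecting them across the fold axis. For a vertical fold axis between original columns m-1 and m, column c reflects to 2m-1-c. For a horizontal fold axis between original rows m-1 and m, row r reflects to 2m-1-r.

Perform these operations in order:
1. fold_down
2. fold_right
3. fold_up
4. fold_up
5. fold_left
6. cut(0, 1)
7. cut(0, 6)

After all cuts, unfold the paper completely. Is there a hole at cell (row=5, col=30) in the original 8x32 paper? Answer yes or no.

Answer: yes

Derivation:
Op 1 fold_down: fold axis h@4; visible region now rows[4,8) x cols[0,32) = 4x32
Op 2 fold_right: fold axis v@16; visible region now rows[4,8) x cols[16,32) = 4x16
Op 3 fold_up: fold axis h@6; visible region now rows[4,6) x cols[16,32) = 2x16
Op 4 fold_up: fold axis h@5; visible region now rows[4,5) x cols[16,32) = 1x16
Op 5 fold_left: fold axis v@24; visible region now rows[4,5) x cols[16,24) = 1x8
Op 6 cut(0, 1): punch at orig (4,17); cuts so far [(4, 17)]; region rows[4,5) x cols[16,24) = 1x8
Op 7 cut(0, 6): punch at orig (4,22); cuts so far [(4, 17), (4, 22)]; region rows[4,5) x cols[16,24) = 1x8
Unfold 1 (reflect across v@24): 4 holes -> [(4, 17), (4, 22), (4, 25), (4, 30)]
Unfold 2 (reflect across h@5): 8 holes -> [(4, 17), (4, 22), (4, 25), (4, 30), (5, 17), (5, 22), (5, 25), (5, 30)]
Unfold 3 (reflect across h@6): 16 holes -> [(4, 17), (4, 22), (4, 25), (4, 30), (5, 17), (5, 22), (5, 25), (5, 30), (6, 17), (6, 22), (6, 25), (6, 30), (7, 17), (7, 22), (7, 25), (7, 30)]
Unfold 4 (reflect across v@16): 32 holes -> [(4, 1), (4, 6), (4, 9), (4, 14), (4, 17), (4, 22), (4, 25), (4, 30), (5, 1), (5, 6), (5, 9), (5, 14), (5, 17), (5, 22), (5, 25), (5, 30), (6, 1), (6, 6), (6, 9), (6, 14), (6, 17), (6, 22), (6, 25), (6, 30), (7, 1), (7, 6), (7, 9), (7, 14), (7, 17), (7, 22), (7, 25), (7, 30)]
Unfold 5 (reflect across h@4): 64 holes -> [(0, 1), (0, 6), (0, 9), (0, 14), (0, 17), (0, 22), (0, 25), (0, 30), (1, 1), (1, 6), (1, 9), (1, 14), (1, 17), (1, 22), (1, 25), (1, 30), (2, 1), (2, 6), (2, 9), (2, 14), (2, 17), (2, 22), (2, 25), (2, 30), (3, 1), (3, 6), (3, 9), (3, 14), (3, 17), (3, 22), (3, 25), (3, 30), (4, 1), (4, 6), (4, 9), (4, 14), (4, 17), (4, 22), (4, 25), (4, 30), (5, 1), (5, 6), (5, 9), (5, 14), (5, 17), (5, 22), (5, 25), (5, 30), (6, 1), (6, 6), (6, 9), (6, 14), (6, 17), (6, 22), (6, 25), (6, 30), (7, 1), (7, 6), (7, 9), (7, 14), (7, 17), (7, 22), (7, 25), (7, 30)]
Holes: [(0, 1), (0, 6), (0, 9), (0, 14), (0, 17), (0, 22), (0, 25), (0, 30), (1, 1), (1, 6), (1, 9), (1, 14), (1, 17), (1, 22), (1, 25), (1, 30), (2, 1), (2, 6), (2, 9), (2, 14), (2, 17), (2, 22), (2, 25), (2, 30), (3, 1), (3, 6), (3, 9), (3, 14), (3, 17), (3, 22), (3, 25), (3, 30), (4, 1), (4, 6), (4, 9), (4, 14), (4, 17), (4, 22), (4, 25), (4, 30), (5, 1), (5, 6), (5, 9), (5, 14), (5, 17), (5, 22), (5, 25), (5, 30), (6, 1), (6, 6), (6, 9), (6, 14), (6, 17), (6, 22), (6, 25), (6, 30), (7, 1), (7, 6), (7, 9), (7, 14), (7, 17), (7, 22), (7, 25), (7, 30)]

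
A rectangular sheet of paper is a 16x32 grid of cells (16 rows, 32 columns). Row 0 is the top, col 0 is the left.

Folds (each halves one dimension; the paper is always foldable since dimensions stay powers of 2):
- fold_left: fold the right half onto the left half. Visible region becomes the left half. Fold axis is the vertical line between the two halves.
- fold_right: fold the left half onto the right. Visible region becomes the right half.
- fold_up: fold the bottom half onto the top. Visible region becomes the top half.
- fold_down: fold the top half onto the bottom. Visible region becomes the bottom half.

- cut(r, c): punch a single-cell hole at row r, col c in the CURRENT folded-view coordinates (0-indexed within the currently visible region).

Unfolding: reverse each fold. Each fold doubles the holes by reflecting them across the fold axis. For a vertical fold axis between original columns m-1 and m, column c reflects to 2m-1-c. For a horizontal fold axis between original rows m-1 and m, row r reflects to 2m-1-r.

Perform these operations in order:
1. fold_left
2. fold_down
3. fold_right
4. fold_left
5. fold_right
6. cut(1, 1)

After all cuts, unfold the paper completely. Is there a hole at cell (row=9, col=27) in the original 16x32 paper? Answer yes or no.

Op 1 fold_left: fold axis v@16; visible region now rows[0,16) x cols[0,16) = 16x16
Op 2 fold_down: fold axis h@8; visible region now rows[8,16) x cols[0,16) = 8x16
Op 3 fold_right: fold axis v@8; visible region now rows[8,16) x cols[8,16) = 8x8
Op 4 fold_left: fold axis v@12; visible region now rows[8,16) x cols[8,12) = 8x4
Op 5 fold_right: fold axis v@10; visible region now rows[8,16) x cols[10,12) = 8x2
Op 6 cut(1, 1): punch at orig (9,11); cuts so far [(9, 11)]; region rows[8,16) x cols[10,12) = 8x2
Unfold 1 (reflect across v@10): 2 holes -> [(9, 8), (9, 11)]
Unfold 2 (reflect across v@12): 4 holes -> [(9, 8), (9, 11), (9, 12), (9, 15)]
Unfold 3 (reflect across v@8): 8 holes -> [(9, 0), (9, 3), (9, 4), (9, 7), (9, 8), (9, 11), (9, 12), (9, 15)]
Unfold 4 (reflect across h@8): 16 holes -> [(6, 0), (6, 3), (6, 4), (6, 7), (6, 8), (6, 11), (6, 12), (6, 15), (9, 0), (9, 3), (9, 4), (9, 7), (9, 8), (9, 11), (9, 12), (9, 15)]
Unfold 5 (reflect across v@16): 32 holes -> [(6, 0), (6, 3), (6, 4), (6, 7), (6, 8), (6, 11), (6, 12), (6, 15), (6, 16), (6, 19), (6, 20), (6, 23), (6, 24), (6, 27), (6, 28), (6, 31), (9, 0), (9, 3), (9, 4), (9, 7), (9, 8), (9, 11), (9, 12), (9, 15), (9, 16), (9, 19), (9, 20), (9, 23), (9, 24), (9, 27), (9, 28), (9, 31)]
Holes: [(6, 0), (6, 3), (6, 4), (6, 7), (6, 8), (6, 11), (6, 12), (6, 15), (6, 16), (6, 19), (6, 20), (6, 23), (6, 24), (6, 27), (6, 28), (6, 31), (9, 0), (9, 3), (9, 4), (9, 7), (9, 8), (9, 11), (9, 12), (9, 15), (9, 16), (9, 19), (9, 20), (9, 23), (9, 24), (9, 27), (9, 28), (9, 31)]

Answer: yes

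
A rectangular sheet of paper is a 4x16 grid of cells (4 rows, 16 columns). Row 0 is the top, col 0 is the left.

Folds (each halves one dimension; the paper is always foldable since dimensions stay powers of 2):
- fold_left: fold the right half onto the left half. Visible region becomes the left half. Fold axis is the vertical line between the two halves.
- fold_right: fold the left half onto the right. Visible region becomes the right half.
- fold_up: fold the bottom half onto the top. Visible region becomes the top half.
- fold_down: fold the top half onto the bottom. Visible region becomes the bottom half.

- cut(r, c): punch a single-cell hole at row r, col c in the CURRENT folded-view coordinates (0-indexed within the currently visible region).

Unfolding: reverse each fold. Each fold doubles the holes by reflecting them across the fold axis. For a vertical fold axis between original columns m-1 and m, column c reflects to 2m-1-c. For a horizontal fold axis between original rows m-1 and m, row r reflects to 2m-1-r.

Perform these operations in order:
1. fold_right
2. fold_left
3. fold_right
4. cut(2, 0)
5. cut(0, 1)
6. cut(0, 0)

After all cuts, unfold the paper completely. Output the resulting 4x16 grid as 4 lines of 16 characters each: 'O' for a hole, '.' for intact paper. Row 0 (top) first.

Answer: OOOOOOOOOOOOOOOO
................
.OO..OO..OO..OO.
................

Derivation:
Op 1 fold_right: fold axis v@8; visible region now rows[0,4) x cols[8,16) = 4x8
Op 2 fold_left: fold axis v@12; visible region now rows[0,4) x cols[8,12) = 4x4
Op 3 fold_right: fold axis v@10; visible region now rows[0,4) x cols[10,12) = 4x2
Op 4 cut(2, 0): punch at orig (2,10); cuts so far [(2, 10)]; region rows[0,4) x cols[10,12) = 4x2
Op 5 cut(0, 1): punch at orig (0,11); cuts so far [(0, 11), (2, 10)]; region rows[0,4) x cols[10,12) = 4x2
Op 6 cut(0, 0): punch at orig (0,10); cuts so far [(0, 10), (0, 11), (2, 10)]; region rows[0,4) x cols[10,12) = 4x2
Unfold 1 (reflect across v@10): 6 holes -> [(0, 8), (0, 9), (0, 10), (0, 11), (2, 9), (2, 10)]
Unfold 2 (reflect across v@12): 12 holes -> [(0, 8), (0, 9), (0, 10), (0, 11), (0, 12), (0, 13), (0, 14), (0, 15), (2, 9), (2, 10), (2, 13), (2, 14)]
Unfold 3 (reflect across v@8): 24 holes -> [(0, 0), (0, 1), (0, 2), (0, 3), (0, 4), (0, 5), (0, 6), (0, 7), (0, 8), (0, 9), (0, 10), (0, 11), (0, 12), (0, 13), (0, 14), (0, 15), (2, 1), (2, 2), (2, 5), (2, 6), (2, 9), (2, 10), (2, 13), (2, 14)]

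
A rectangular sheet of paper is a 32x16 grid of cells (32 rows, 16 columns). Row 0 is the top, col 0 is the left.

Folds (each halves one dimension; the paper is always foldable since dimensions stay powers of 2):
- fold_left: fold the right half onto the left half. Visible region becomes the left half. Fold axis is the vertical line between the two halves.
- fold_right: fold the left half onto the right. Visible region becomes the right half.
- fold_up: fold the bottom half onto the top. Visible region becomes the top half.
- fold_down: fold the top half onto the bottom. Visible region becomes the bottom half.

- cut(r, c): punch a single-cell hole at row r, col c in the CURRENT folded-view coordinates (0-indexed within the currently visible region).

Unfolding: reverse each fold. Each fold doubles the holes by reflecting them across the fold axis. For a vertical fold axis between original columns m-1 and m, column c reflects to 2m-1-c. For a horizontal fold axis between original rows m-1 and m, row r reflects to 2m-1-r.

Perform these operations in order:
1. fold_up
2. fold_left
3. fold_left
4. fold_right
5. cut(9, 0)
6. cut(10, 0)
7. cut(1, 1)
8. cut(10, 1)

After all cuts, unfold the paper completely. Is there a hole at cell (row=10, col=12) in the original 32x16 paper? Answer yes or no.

Op 1 fold_up: fold axis h@16; visible region now rows[0,16) x cols[0,16) = 16x16
Op 2 fold_left: fold axis v@8; visible region now rows[0,16) x cols[0,8) = 16x8
Op 3 fold_left: fold axis v@4; visible region now rows[0,16) x cols[0,4) = 16x4
Op 4 fold_right: fold axis v@2; visible region now rows[0,16) x cols[2,4) = 16x2
Op 5 cut(9, 0): punch at orig (9,2); cuts so far [(9, 2)]; region rows[0,16) x cols[2,4) = 16x2
Op 6 cut(10, 0): punch at orig (10,2); cuts so far [(9, 2), (10, 2)]; region rows[0,16) x cols[2,4) = 16x2
Op 7 cut(1, 1): punch at orig (1,3); cuts so far [(1, 3), (9, 2), (10, 2)]; region rows[0,16) x cols[2,4) = 16x2
Op 8 cut(10, 1): punch at orig (10,3); cuts so far [(1, 3), (9, 2), (10, 2), (10, 3)]; region rows[0,16) x cols[2,4) = 16x2
Unfold 1 (reflect across v@2): 8 holes -> [(1, 0), (1, 3), (9, 1), (9, 2), (10, 0), (10, 1), (10, 2), (10, 3)]
Unfold 2 (reflect across v@4): 16 holes -> [(1, 0), (1, 3), (1, 4), (1, 7), (9, 1), (9, 2), (9, 5), (9, 6), (10, 0), (10, 1), (10, 2), (10, 3), (10, 4), (10, 5), (10, 6), (10, 7)]
Unfold 3 (reflect across v@8): 32 holes -> [(1, 0), (1, 3), (1, 4), (1, 7), (1, 8), (1, 11), (1, 12), (1, 15), (9, 1), (9, 2), (9, 5), (9, 6), (9, 9), (9, 10), (9, 13), (9, 14), (10, 0), (10, 1), (10, 2), (10, 3), (10, 4), (10, 5), (10, 6), (10, 7), (10, 8), (10, 9), (10, 10), (10, 11), (10, 12), (10, 13), (10, 14), (10, 15)]
Unfold 4 (reflect across h@16): 64 holes -> [(1, 0), (1, 3), (1, 4), (1, 7), (1, 8), (1, 11), (1, 12), (1, 15), (9, 1), (9, 2), (9, 5), (9, 6), (9, 9), (9, 10), (9, 13), (9, 14), (10, 0), (10, 1), (10, 2), (10, 3), (10, 4), (10, 5), (10, 6), (10, 7), (10, 8), (10, 9), (10, 10), (10, 11), (10, 12), (10, 13), (10, 14), (10, 15), (21, 0), (21, 1), (21, 2), (21, 3), (21, 4), (21, 5), (21, 6), (21, 7), (21, 8), (21, 9), (21, 10), (21, 11), (21, 12), (21, 13), (21, 14), (21, 15), (22, 1), (22, 2), (22, 5), (22, 6), (22, 9), (22, 10), (22, 13), (22, 14), (30, 0), (30, 3), (30, 4), (30, 7), (30, 8), (30, 11), (30, 12), (30, 15)]
Holes: [(1, 0), (1, 3), (1, 4), (1, 7), (1, 8), (1, 11), (1, 12), (1, 15), (9, 1), (9, 2), (9, 5), (9, 6), (9, 9), (9, 10), (9, 13), (9, 14), (10, 0), (10, 1), (10, 2), (10, 3), (10, 4), (10, 5), (10, 6), (10, 7), (10, 8), (10, 9), (10, 10), (10, 11), (10, 12), (10, 13), (10, 14), (10, 15), (21, 0), (21, 1), (21, 2), (21, 3), (21, 4), (21, 5), (21, 6), (21, 7), (21, 8), (21, 9), (21, 10), (21, 11), (21, 12), (21, 13), (21, 14), (21, 15), (22, 1), (22, 2), (22, 5), (22, 6), (22, 9), (22, 10), (22, 13), (22, 14), (30, 0), (30, 3), (30, 4), (30, 7), (30, 8), (30, 11), (30, 12), (30, 15)]

Answer: yes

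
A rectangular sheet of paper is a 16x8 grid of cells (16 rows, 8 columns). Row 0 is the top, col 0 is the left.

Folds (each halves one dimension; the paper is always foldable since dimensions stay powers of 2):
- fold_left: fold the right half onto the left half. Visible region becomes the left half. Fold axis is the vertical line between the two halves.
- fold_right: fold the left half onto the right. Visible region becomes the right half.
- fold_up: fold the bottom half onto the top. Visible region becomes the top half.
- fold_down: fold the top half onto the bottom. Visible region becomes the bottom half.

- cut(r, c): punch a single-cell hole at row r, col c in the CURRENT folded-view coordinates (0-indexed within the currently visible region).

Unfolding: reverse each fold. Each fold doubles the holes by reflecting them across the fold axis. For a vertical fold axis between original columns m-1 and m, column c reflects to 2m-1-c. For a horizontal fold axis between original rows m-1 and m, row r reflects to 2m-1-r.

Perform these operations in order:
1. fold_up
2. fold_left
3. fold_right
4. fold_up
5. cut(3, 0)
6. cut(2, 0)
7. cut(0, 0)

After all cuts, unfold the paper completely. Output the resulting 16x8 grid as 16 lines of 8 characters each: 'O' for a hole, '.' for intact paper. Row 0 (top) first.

Op 1 fold_up: fold axis h@8; visible region now rows[0,8) x cols[0,8) = 8x8
Op 2 fold_left: fold axis v@4; visible region now rows[0,8) x cols[0,4) = 8x4
Op 3 fold_right: fold axis v@2; visible region now rows[0,8) x cols[2,4) = 8x2
Op 4 fold_up: fold axis h@4; visible region now rows[0,4) x cols[2,4) = 4x2
Op 5 cut(3, 0): punch at orig (3,2); cuts so far [(3, 2)]; region rows[0,4) x cols[2,4) = 4x2
Op 6 cut(2, 0): punch at orig (2,2); cuts so far [(2, 2), (3, 2)]; region rows[0,4) x cols[2,4) = 4x2
Op 7 cut(0, 0): punch at orig (0,2); cuts so far [(0, 2), (2, 2), (3, 2)]; region rows[0,4) x cols[2,4) = 4x2
Unfold 1 (reflect across h@4): 6 holes -> [(0, 2), (2, 2), (3, 2), (4, 2), (5, 2), (7, 2)]
Unfold 2 (reflect across v@2): 12 holes -> [(0, 1), (0, 2), (2, 1), (2, 2), (3, 1), (3, 2), (4, 1), (4, 2), (5, 1), (5, 2), (7, 1), (7, 2)]
Unfold 3 (reflect across v@4): 24 holes -> [(0, 1), (0, 2), (0, 5), (0, 6), (2, 1), (2, 2), (2, 5), (2, 6), (3, 1), (3, 2), (3, 5), (3, 6), (4, 1), (4, 2), (4, 5), (4, 6), (5, 1), (5, 2), (5, 5), (5, 6), (7, 1), (7, 2), (7, 5), (7, 6)]
Unfold 4 (reflect across h@8): 48 holes -> [(0, 1), (0, 2), (0, 5), (0, 6), (2, 1), (2, 2), (2, 5), (2, 6), (3, 1), (3, 2), (3, 5), (3, 6), (4, 1), (4, 2), (4, 5), (4, 6), (5, 1), (5, 2), (5, 5), (5, 6), (7, 1), (7, 2), (7, 5), (7, 6), (8, 1), (8, 2), (8, 5), (8, 6), (10, 1), (10, 2), (10, 5), (10, 6), (11, 1), (11, 2), (11, 5), (11, 6), (12, 1), (12, 2), (12, 5), (12, 6), (13, 1), (13, 2), (13, 5), (13, 6), (15, 1), (15, 2), (15, 5), (15, 6)]

Answer: .OO..OO.
........
.OO..OO.
.OO..OO.
.OO..OO.
.OO..OO.
........
.OO..OO.
.OO..OO.
........
.OO..OO.
.OO..OO.
.OO..OO.
.OO..OO.
........
.OO..OO.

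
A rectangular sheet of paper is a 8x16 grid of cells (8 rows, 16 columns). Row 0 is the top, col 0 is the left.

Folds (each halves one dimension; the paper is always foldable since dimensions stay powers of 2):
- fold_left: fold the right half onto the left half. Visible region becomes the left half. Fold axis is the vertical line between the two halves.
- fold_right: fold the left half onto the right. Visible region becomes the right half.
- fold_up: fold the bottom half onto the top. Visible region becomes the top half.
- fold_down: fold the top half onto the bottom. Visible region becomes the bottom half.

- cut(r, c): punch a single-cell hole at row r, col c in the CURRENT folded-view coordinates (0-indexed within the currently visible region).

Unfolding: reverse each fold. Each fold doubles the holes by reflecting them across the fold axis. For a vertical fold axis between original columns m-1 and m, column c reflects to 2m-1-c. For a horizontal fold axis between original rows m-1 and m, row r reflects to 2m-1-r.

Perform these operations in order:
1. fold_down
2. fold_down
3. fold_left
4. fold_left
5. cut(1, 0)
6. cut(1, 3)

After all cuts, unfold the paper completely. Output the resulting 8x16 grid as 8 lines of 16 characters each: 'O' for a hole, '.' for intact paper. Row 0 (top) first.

Answer: O..OO..OO..OO..O
................
................
O..OO..OO..OO..O
O..OO..OO..OO..O
................
................
O..OO..OO..OO..O

Derivation:
Op 1 fold_down: fold axis h@4; visible region now rows[4,8) x cols[0,16) = 4x16
Op 2 fold_down: fold axis h@6; visible region now rows[6,8) x cols[0,16) = 2x16
Op 3 fold_left: fold axis v@8; visible region now rows[6,8) x cols[0,8) = 2x8
Op 4 fold_left: fold axis v@4; visible region now rows[6,8) x cols[0,4) = 2x4
Op 5 cut(1, 0): punch at orig (7,0); cuts so far [(7, 0)]; region rows[6,8) x cols[0,4) = 2x4
Op 6 cut(1, 3): punch at orig (7,3); cuts so far [(7, 0), (7, 3)]; region rows[6,8) x cols[0,4) = 2x4
Unfold 1 (reflect across v@4): 4 holes -> [(7, 0), (7, 3), (7, 4), (7, 7)]
Unfold 2 (reflect across v@8): 8 holes -> [(7, 0), (7, 3), (7, 4), (7, 7), (7, 8), (7, 11), (7, 12), (7, 15)]
Unfold 3 (reflect across h@6): 16 holes -> [(4, 0), (4, 3), (4, 4), (4, 7), (4, 8), (4, 11), (4, 12), (4, 15), (7, 0), (7, 3), (7, 4), (7, 7), (7, 8), (7, 11), (7, 12), (7, 15)]
Unfold 4 (reflect across h@4): 32 holes -> [(0, 0), (0, 3), (0, 4), (0, 7), (0, 8), (0, 11), (0, 12), (0, 15), (3, 0), (3, 3), (3, 4), (3, 7), (3, 8), (3, 11), (3, 12), (3, 15), (4, 0), (4, 3), (4, 4), (4, 7), (4, 8), (4, 11), (4, 12), (4, 15), (7, 0), (7, 3), (7, 4), (7, 7), (7, 8), (7, 11), (7, 12), (7, 15)]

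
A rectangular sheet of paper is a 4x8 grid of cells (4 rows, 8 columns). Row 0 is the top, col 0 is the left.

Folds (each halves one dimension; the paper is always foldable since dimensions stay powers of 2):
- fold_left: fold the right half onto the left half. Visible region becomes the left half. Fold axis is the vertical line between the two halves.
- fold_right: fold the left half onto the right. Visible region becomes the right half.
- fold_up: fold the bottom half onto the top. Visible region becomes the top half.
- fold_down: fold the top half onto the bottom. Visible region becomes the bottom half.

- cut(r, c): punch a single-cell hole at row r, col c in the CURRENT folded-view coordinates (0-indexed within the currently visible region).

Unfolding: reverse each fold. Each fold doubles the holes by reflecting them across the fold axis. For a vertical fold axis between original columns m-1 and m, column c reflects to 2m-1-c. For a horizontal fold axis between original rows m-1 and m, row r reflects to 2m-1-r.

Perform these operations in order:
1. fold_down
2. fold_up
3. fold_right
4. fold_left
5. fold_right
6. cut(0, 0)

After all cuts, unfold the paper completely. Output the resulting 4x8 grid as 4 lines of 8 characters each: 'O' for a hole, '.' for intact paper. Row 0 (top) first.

Op 1 fold_down: fold axis h@2; visible region now rows[2,4) x cols[0,8) = 2x8
Op 2 fold_up: fold axis h@3; visible region now rows[2,3) x cols[0,8) = 1x8
Op 3 fold_right: fold axis v@4; visible region now rows[2,3) x cols[4,8) = 1x4
Op 4 fold_left: fold axis v@6; visible region now rows[2,3) x cols[4,6) = 1x2
Op 5 fold_right: fold axis v@5; visible region now rows[2,3) x cols[5,6) = 1x1
Op 6 cut(0, 0): punch at orig (2,5); cuts so far [(2, 5)]; region rows[2,3) x cols[5,6) = 1x1
Unfold 1 (reflect across v@5): 2 holes -> [(2, 4), (2, 5)]
Unfold 2 (reflect across v@6): 4 holes -> [(2, 4), (2, 5), (2, 6), (2, 7)]
Unfold 3 (reflect across v@4): 8 holes -> [(2, 0), (2, 1), (2, 2), (2, 3), (2, 4), (2, 5), (2, 6), (2, 7)]
Unfold 4 (reflect across h@3): 16 holes -> [(2, 0), (2, 1), (2, 2), (2, 3), (2, 4), (2, 5), (2, 6), (2, 7), (3, 0), (3, 1), (3, 2), (3, 3), (3, 4), (3, 5), (3, 6), (3, 7)]
Unfold 5 (reflect across h@2): 32 holes -> [(0, 0), (0, 1), (0, 2), (0, 3), (0, 4), (0, 5), (0, 6), (0, 7), (1, 0), (1, 1), (1, 2), (1, 3), (1, 4), (1, 5), (1, 6), (1, 7), (2, 0), (2, 1), (2, 2), (2, 3), (2, 4), (2, 5), (2, 6), (2, 7), (3, 0), (3, 1), (3, 2), (3, 3), (3, 4), (3, 5), (3, 6), (3, 7)]

Answer: OOOOOOOO
OOOOOOOO
OOOOOOOO
OOOOOOOO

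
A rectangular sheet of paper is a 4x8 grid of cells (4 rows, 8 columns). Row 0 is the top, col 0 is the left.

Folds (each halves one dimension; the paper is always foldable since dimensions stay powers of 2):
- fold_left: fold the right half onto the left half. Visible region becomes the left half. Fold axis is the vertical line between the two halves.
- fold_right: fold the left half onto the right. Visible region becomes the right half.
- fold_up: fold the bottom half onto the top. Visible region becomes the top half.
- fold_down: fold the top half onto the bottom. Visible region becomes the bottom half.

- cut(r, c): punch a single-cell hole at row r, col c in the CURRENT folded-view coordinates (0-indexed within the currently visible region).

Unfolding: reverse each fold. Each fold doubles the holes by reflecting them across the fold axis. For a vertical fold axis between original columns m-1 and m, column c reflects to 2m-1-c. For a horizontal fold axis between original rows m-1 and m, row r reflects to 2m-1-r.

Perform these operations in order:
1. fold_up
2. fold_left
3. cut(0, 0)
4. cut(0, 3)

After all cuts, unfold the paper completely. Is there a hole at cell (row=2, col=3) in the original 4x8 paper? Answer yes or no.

Op 1 fold_up: fold axis h@2; visible region now rows[0,2) x cols[0,8) = 2x8
Op 2 fold_left: fold axis v@4; visible region now rows[0,2) x cols[0,4) = 2x4
Op 3 cut(0, 0): punch at orig (0,0); cuts so far [(0, 0)]; region rows[0,2) x cols[0,4) = 2x4
Op 4 cut(0, 3): punch at orig (0,3); cuts so far [(0, 0), (0, 3)]; region rows[0,2) x cols[0,4) = 2x4
Unfold 1 (reflect across v@4): 4 holes -> [(0, 0), (0, 3), (0, 4), (0, 7)]
Unfold 2 (reflect across h@2): 8 holes -> [(0, 0), (0, 3), (0, 4), (0, 7), (3, 0), (3, 3), (3, 4), (3, 7)]
Holes: [(0, 0), (0, 3), (0, 4), (0, 7), (3, 0), (3, 3), (3, 4), (3, 7)]

Answer: no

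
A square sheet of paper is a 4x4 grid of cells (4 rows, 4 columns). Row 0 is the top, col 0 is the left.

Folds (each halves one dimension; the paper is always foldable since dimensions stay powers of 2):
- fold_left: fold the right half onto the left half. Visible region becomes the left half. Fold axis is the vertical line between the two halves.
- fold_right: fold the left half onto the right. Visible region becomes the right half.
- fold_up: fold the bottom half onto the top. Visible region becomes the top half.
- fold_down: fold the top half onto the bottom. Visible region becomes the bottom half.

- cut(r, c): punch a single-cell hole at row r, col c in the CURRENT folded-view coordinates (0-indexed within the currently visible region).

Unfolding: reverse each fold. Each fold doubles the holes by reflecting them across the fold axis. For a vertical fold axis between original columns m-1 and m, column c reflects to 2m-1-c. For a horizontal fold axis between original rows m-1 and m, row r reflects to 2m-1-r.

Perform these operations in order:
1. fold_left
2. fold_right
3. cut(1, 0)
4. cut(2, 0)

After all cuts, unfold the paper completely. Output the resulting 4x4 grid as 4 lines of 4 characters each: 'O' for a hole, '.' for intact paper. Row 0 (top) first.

Op 1 fold_left: fold axis v@2; visible region now rows[0,4) x cols[0,2) = 4x2
Op 2 fold_right: fold axis v@1; visible region now rows[0,4) x cols[1,2) = 4x1
Op 3 cut(1, 0): punch at orig (1,1); cuts so far [(1, 1)]; region rows[0,4) x cols[1,2) = 4x1
Op 4 cut(2, 0): punch at orig (2,1); cuts so far [(1, 1), (2, 1)]; region rows[0,4) x cols[1,2) = 4x1
Unfold 1 (reflect across v@1): 4 holes -> [(1, 0), (1, 1), (2, 0), (2, 1)]
Unfold 2 (reflect across v@2): 8 holes -> [(1, 0), (1, 1), (1, 2), (1, 3), (2, 0), (2, 1), (2, 2), (2, 3)]

Answer: ....
OOOO
OOOO
....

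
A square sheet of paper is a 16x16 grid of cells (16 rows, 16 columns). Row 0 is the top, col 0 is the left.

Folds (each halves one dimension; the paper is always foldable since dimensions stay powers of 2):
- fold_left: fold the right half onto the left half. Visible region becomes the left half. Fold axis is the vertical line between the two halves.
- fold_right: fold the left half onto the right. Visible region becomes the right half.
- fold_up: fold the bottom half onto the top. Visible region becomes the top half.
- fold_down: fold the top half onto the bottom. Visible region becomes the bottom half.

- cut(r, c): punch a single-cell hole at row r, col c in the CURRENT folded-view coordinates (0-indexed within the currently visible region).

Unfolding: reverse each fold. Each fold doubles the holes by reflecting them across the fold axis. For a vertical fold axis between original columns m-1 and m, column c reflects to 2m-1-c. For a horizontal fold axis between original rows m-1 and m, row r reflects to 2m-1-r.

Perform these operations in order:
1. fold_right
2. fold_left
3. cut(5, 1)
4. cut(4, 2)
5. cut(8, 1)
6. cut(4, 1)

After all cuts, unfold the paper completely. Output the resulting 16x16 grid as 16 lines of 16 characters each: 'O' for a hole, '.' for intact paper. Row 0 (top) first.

Op 1 fold_right: fold axis v@8; visible region now rows[0,16) x cols[8,16) = 16x8
Op 2 fold_left: fold axis v@12; visible region now rows[0,16) x cols[8,12) = 16x4
Op 3 cut(5, 1): punch at orig (5,9); cuts so far [(5, 9)]; region rows[0,16) x cols[8,12) = 16x4
Op 4 cut(4, 2): punch at orig (4,10); cuts so far [(4, 10), (5, 9)]; region rows[0,16) x cols[8,12) = 16x4
Op 5 cut(8, 1): punch at orig (8,9); cuts so far [(4, 10), (5, 9), (8, 9)]; region rows[0,16) x cols[8,12) = 16x4
Op 6 cut(4, 1): punch at orig (4,9); cuts so far [(4, 9), (4, 10), (5, 9), (8, 9)]; region rows[0,16) x cols[8,12) = 16x4
Unfold 1 (reflect across v@12): 8 holes -> [(4, 9), (4, 10), (4, 13), (4, 14), (5, 9), (5, 14), (8, 9), (8, 14)]
Unfold 2 (reflect across v@8): 16 holes -> [(4, 1), (4, 2), (4, 5), (4, 6), (4, 9), (4, 10), (4, 13), (4, 14), (5, 1), (5, 6), (5, 9), (5, 14), (8, 1), (8, 6), (8, 9), (8, 14)]

Answer: ................
................
................
................
.OO..OO..OO..OO.
.O....O..O....O.
................
................
.O....O..O....O.
................
................
................
................
................
................
................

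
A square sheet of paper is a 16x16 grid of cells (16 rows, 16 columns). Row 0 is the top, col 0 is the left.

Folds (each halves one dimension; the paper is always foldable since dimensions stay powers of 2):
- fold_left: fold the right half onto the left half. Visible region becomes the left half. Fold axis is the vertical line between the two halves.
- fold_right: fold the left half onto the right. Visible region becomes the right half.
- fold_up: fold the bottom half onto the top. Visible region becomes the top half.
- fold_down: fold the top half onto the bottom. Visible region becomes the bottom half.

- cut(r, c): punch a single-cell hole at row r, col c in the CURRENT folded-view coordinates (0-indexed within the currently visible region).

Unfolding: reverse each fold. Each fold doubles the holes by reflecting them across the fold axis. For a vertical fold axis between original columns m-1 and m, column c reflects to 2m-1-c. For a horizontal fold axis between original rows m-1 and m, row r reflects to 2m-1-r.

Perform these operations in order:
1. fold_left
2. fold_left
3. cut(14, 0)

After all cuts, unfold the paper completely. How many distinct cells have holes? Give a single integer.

Op 1 fold_left: fold axis v@8; visible region now rows[0,16) x cols[0,8) = 16x8
Op 2 fold_left: fold axis v@4; visible region now rows[0,16) x cols[0,4) = 16x4
Op 3 cut(14, 0): punch at orig (14,0); cuts so far [(14, 0)]; region rows[0,16) x cols[0,4) = 16x4
Unfold 1 (reflect across v@4): 2 holes -> [(14, 0), (14, 7)]
Unfold 2 (reflect across v@8): 4 holes -> [(14, 0), (14, 7), (14, 8), (14, 15)]

Answer: 4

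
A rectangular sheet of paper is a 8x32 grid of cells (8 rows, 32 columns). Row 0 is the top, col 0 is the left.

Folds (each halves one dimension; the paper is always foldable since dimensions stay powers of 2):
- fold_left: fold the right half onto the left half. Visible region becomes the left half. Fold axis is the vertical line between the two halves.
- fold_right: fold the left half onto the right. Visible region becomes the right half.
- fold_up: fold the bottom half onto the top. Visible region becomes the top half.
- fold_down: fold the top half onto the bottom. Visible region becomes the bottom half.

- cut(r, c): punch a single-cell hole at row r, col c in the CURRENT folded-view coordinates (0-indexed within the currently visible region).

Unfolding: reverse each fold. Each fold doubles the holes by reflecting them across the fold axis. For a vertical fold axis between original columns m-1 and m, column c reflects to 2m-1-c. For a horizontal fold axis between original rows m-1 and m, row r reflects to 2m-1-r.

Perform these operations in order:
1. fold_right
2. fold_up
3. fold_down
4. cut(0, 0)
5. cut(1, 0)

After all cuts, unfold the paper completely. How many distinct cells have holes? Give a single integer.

Answer: 16

Derivation:
Op 1 fold_right: fold axis v@16; visible region now rows[0,8) x cols[16,32) = 8x16
Op 2 fold_up: fold axis h@4; visible region now rows[0,4) x cols[16,32) = 4x16
Op 3 fold_down: fold axis h@2; visible region now rows[2,4) x cols[16,32) = 2x16
Op 4 cut(0, 0): punch at orig (2,16); cuts so far [(2, 16)]; region rows[2,4) x cols[16,32) = 2x16
Op 5 cut(1, 0): punch at orig (3,16); cuts so far [(2, 16), (3, 16)]; region rows[2,4) x cols[16,32) = 2x16
Unfold 1 (reflect across h@2): 4 holes -> [(0, 16), (1, 16), (2, 16), (3, 16)]
Unfold 2 (reflect across h@4): 8 holes -> [(0, 16), (1, 16), (2, 16), (3, 16), (4, 16), (5, 16), (6, 16), (7, 16)]
Unfold 3 (reflect across v@16): 16 holes -> [(0, 15), (0, 16), (1, 15), (1, 16), (2, 15), (2, 16), (3, 15), (3, 16), (4, 15), (4, 16), (5, 15), (5, 16), (6, 15), (6, 16), (7, 15), (7, 16)]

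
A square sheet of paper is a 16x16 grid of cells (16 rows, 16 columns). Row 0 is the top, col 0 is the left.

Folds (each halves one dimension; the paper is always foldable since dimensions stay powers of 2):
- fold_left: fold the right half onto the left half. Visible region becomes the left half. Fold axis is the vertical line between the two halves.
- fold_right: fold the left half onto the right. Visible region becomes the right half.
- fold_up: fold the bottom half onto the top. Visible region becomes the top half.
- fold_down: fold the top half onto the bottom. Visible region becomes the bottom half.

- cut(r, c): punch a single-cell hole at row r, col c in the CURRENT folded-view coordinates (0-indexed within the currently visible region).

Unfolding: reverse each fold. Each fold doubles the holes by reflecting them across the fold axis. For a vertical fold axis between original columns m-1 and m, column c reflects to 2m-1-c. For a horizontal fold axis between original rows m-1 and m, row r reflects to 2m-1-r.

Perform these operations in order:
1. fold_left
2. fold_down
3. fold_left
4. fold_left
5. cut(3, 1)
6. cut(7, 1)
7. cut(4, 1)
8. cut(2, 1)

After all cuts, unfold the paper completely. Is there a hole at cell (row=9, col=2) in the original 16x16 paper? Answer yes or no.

Answer: no

Derivation:
Op 1 fold_left: fold axis v@8; visible region now rows[0,16) x cols[0,8) = 16x8
Op 2 fold_down: fold axis h@8; visible region now rows[8,16) x cols[0,8) = 8x8
Op 3 fold_left: fold axis v@4; visible region now rows[8,16) x cols[0,4) = 8x4
Op 4 fold_left: fold axis v@2; visible region now rows[8,16) x cols[0,2) = 8x2
Op 5 cut(3, 1): punch at orig (11,1); cuts so far [(11, 1)]; region rows[8,16) x cols[0,2) = 8x2
Op 6 cut(7, 1): punch at orig (15,1); cuts so far [(11, 1), (15, 1)]; region rows[8,16) x cols[0,2) = 8x2
Op 7 cut(4, 1): punch at orig (12,1); cuts so far [(11, 1), (12, 1), (15, 1)]; region rows[8,16) x cols[0,2) = 8x2
Op 8 cut(2, 1): punch at orig (10,1); cuts so far [(10, 1), (11, 1), (12, 1), (15, 1)]; region rows[8,16) x cols[0,2) = 8x2
Unfold 1 (reflect across v@2): 8 holes -> [(10, 1), (10, 2), (11, 1), (11, 2), (12, 1), (12, 2), (15, 1), (15, 2)]
Unfold 2 (reflect across v@4): 16 holes -> [(10, 1), (10, 2), (10, 5), (10, 6), (11, 1), (11, 2), (11, 5), (11, 6), (12, 1), (12, 2), (12, 5), (12, 6), (15, 1), (15, 2), (15, 5), (15, 6)]
Unfold 3 (reflect across h@8): 32 holes -> [(0, 1), (0, 2), (0, 5), (0, 6), (3, 1), (3, 2), (3, 5), (3, 6), (4, 1), (4, 2), (4, 5), (4, 6), (5, 1), (5, 2), (5, 5), (5, 6), (10, 1), (10, 2), (10, 5), (10, 6), (11, 1), (11, 2), (11, 5), (11, 6), (12, 1), (12, 2), (12, 5), (12, 6), (15, 1), (15, 2), (15, 5), (15, 6)]
Unfold 4 (reflect across v@8): 64 holes -> [(0, 1), (0, 2), (0, 5), (0, 6), (0, 9), (0, 10), (0, 13), (0, 14), (3, 1), (3, 2), (3, 5), (3, 6), (3, 9), (3, 10), (3, 13), (3, 14), (4, 1), (4, 2), (4, 5), (4, 6), (4, 9), (4, 10), (4, 13), (4, 14), (5, 1), (5, 2), (5, 5), (5, 6), (5, 9), (5, 10), (5, 13), (5, 14), (10, 1), (10, 2), (10, 5), (10, 6), (10, 9), (10, 10), (10, 13), (10, 14), (11, 1), (11, 2), (11, 5), (11, 6), (11, 9), (11, 10), (11, 13), (11, 14), (12, 1), (12, 2), (12, 5), (12, 6), (12, 9), (12, 10), (12, 13), (12, 14), (15, 1), (15, 2), (15, 5), (15, 6), (15, 9), (15, 10), (15, 13), (15, 14)]
Holes: [(0, 1), (0, 2), (0, 5), (0, 6), (0, 9), (0, 10), (0, 13), (0, 14), (3, 1), (3, 2), (3, 5), (3, 6), (3, 9), (3, 10), (3, 13), (3, 14), (4, 1), (4, 2), (4, 5), (4, 6), (4, 9), (4, 10), (4, 13), (4, 14), (5, 1), (5, 2), (5, 5), (5, 6), (5, 9), (5, 10), (5, 13), (5, 14), (10, 1), (10, 2), (10, 5), (10, 6), (10, 9), (10, 10), (10, 13), (10, 14), (11, 1), (11, 2), (11, 5), (11, 6), (11, 9), (11, 10), (11, 13), (11, 14), (12, 1), (12, 2), (12, 5), (12, 6), (12, 9), (12, 10), (12, 13), (12, 14), (15, 1), (15, 2), (15, 5), (15, 6), (15, 9), (15, 10), (15, 13), (15, 14)]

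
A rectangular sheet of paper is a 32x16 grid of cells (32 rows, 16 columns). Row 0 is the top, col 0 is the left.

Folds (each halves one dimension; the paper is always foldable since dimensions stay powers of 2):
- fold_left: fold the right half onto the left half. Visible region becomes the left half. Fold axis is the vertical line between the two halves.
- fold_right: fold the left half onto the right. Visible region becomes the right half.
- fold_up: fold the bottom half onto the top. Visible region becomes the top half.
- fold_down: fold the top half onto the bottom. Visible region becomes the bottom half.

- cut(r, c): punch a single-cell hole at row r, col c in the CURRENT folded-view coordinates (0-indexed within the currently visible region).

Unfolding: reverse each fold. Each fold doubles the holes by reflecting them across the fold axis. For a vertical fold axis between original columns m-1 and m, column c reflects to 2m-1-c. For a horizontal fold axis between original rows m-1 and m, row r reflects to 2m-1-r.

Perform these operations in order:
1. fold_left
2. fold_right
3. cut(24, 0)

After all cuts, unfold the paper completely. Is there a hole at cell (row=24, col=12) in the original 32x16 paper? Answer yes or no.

Op 1 fold_left: fold axis v@8; visible region now rows[0,32) x cols[0,8) = 32x8
Op 2 fold_right: fold axis v@4; visible region now rows[0,32) x cols[4,8) = 32x4
Op 3 cut(24, 0): punch at orig (24,4); cuts so far [(24, 4)]; region rows[0,32) x cols[4,8) = 32x4
Unfold 1 (reflect across v@4): 2 holes -> [(24, 3), (24, 4)]
Unfold 2 (reflect across v@8): 4 holes -> [(24, 3), (24, 4), (24, 11), (24, 12)]
Holes: [(24, 3), (24, 4), (24, 11), (24, 12)]

Answer: yes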